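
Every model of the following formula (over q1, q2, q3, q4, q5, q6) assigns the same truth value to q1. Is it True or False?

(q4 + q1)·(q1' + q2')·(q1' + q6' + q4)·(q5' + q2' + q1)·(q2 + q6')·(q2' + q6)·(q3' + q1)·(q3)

Suppose q1 = 0.
The clause (q4) is unit, so q4 = 1.
The clause (q3') is unit, so q3 = 0.
Now (q3) is unsatisfied and unit — conflict.
So every satisfying assignment has q1 = True.

True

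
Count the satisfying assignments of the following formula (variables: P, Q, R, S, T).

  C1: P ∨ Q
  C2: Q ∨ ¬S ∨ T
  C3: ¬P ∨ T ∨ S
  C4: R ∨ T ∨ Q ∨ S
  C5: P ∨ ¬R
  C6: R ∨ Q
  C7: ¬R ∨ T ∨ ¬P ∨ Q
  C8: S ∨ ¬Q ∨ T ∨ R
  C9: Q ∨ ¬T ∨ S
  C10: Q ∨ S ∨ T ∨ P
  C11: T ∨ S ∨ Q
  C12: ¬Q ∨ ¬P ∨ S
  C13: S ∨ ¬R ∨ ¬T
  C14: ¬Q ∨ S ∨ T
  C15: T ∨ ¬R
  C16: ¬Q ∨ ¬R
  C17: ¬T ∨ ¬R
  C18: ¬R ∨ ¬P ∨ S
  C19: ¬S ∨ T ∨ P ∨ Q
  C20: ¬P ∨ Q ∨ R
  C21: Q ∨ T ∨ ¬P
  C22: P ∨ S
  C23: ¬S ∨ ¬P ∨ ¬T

There are 2^5 = 32 truth assignments over (P, Q, R, S, T).
Split on T. With T = True, the clauses containing T are satisfied and ¬T drops from the rest; 1 of the 2^4 = 16 assignments to the other variables satisfy what remains.
With T = False, by the same count on the reduced clause set, 2 assignments work.
(One model: P=F, Q=T, R=F, S=T, T=F.)
Total: 1 + 2 = 3.

3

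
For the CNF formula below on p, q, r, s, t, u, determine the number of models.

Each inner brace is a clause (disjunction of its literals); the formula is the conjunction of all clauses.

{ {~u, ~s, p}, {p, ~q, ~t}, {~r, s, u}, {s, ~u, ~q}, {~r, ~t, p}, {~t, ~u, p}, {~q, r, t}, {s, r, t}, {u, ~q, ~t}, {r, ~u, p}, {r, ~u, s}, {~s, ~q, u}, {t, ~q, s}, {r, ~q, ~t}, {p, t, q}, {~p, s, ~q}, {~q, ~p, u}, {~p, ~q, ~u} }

There are 2^6 = 64 truth assignments over (p, q, r, s, t, u).
Split on q. With q = 1, the clauses containing q are satisfied and ~q drops from the rest; 0 of the 2^5 = 32 assignments to the other variables satisfy what remains.
With q = 0, by the same count on the reduced clause set, 13 assignments work.
Total: 0 + 13 = 13.

13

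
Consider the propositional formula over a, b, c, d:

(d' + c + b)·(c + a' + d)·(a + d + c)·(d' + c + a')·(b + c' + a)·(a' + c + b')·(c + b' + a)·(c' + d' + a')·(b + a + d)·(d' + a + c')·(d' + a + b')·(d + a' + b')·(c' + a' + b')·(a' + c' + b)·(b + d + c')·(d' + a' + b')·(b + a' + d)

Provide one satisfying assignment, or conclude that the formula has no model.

Suppose d = 0.
Suppose c = 1.
(b) alone gives b = 1.
(a') alone gives a = 0.
All clauses are satisfied.

a: 0; b: 1; c: 1; d: 0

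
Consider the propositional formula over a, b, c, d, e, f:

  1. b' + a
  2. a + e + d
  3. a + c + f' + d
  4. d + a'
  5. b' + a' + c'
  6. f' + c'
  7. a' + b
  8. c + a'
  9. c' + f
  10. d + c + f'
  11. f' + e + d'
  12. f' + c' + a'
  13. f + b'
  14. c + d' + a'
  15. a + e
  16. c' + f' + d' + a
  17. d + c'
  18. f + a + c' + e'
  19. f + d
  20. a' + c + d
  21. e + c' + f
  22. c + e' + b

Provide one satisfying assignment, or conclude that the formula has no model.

Case b = 0:
The clause (a') is unit, so a = 0.
The clause (e) is unit, so e = 1.
The clause (c) is unit, so c = 1.
The clause (f') is unit, so f = 0.
That conflicts with the unit clause (f).
Backtrack on b: now try b = 1.
The clause (a) is unit, so a = 1.
The clause (d) is unit, so d = 1.
The clause (c') is unit, so c = 0.
That conflicts with the unit clause (c).
Both values of b lead to a conflict.

UNSATISFIABLE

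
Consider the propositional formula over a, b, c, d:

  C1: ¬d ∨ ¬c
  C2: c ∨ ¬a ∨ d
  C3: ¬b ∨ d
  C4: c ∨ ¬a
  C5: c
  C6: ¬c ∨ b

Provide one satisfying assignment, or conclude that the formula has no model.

UNSATISFIABLE

From the singleton clause (c), c = True.
From the singleton clause (¬d), d = False.
From the singleton clause (¬b), b = False.
But (b) is also a unit clause — contradiction.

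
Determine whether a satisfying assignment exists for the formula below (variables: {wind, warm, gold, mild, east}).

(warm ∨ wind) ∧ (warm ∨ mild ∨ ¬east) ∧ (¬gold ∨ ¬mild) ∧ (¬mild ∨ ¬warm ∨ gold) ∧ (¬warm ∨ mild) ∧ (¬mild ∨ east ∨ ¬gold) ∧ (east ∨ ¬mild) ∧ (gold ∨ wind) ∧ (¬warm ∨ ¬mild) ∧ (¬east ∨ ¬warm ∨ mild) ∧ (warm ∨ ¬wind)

Try warm = True.
Unit clause (mild) forces mild = True.
Now (¬mild) is unsatisfied and unit — conflict.
So warm must be the other value — set warm = False.
Unit clause (wind) forces wind = True.
Now (¬wind) is unsatisfied and unit — conflict.
Either choice for warm ends in contradiction.
No assignment satisfies every clause.

Unsatisfiable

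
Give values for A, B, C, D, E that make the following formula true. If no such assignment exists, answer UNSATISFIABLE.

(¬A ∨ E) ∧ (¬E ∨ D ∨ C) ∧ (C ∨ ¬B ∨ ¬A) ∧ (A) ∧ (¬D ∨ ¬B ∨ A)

From the singleton clause (A), A = True.
From the singleton clause (E), E = True.
Branch on D: set D = False.
From the singleton clause (C), C = True.
No clause remains; B is free.

A: True,  B: False,  C: True,  D: False,  E: True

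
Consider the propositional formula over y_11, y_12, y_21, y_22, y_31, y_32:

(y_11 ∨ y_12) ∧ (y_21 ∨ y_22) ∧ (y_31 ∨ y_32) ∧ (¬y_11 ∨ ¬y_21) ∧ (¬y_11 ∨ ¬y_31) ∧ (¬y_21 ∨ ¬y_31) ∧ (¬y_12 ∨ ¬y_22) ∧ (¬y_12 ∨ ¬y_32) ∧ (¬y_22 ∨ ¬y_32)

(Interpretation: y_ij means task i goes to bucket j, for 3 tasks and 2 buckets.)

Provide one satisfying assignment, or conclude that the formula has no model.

UNSATISFIABLE

Branch on y_11: set y_11 = True.
The clause (¬y_21) is unit, so y_21 = False.
The clause (y_22) is unit, so y_22 = True.
The clause (¬y_31) is unit, so y_31 = False.
The clause (y_32) is unit, so y_32 = True.
But (¬y_32) is also a unit clause — contradiction.
So y_11 must be the other value — set y_11 = False.
The clause (y_12) is unit, so y_12 = True.
The clause (¬y_22) is unit, so y_22 = False.
The clause (y_21) is unit, so y_21 = True.
The clause (¬y_31) is unit, so y_31 = False.
The clause (y_32) is unit, so y_32 = True.
But (¬y_32) is also a unit clause — contradiction.
Both values of y_11 lead to a conflict.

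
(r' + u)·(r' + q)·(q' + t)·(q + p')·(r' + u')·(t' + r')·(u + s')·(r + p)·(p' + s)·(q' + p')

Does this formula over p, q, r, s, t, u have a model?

Case r = 0:
The clause (p) is unit, so p = 1.
The clause (q) is unit, so q = 1.
But (q') is also a unit clause — contradiction.
So r must be the other value — set r = 1.
The clause (u) is unit, so u = 1.
But (u') is also a unit clause — contradiction.
Either choice for r ends in contradiction.
No assignment satisfies every clause.

Unsatisfiable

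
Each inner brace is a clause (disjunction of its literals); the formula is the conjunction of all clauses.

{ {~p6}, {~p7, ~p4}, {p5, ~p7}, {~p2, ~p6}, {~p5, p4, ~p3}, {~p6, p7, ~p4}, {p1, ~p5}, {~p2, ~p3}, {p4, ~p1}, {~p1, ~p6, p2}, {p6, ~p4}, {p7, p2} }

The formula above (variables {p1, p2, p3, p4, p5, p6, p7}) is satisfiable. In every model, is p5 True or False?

False

Suppose p5 = 1.
Unit clause (~p6) forces p6 = 0.
Unit clause (p1) forces p1 = 1.
Unit clause (p4) forces p4 = 1.
Now (~p4) is unsatisfied and unit — conflict.
So every satisfying assignment has p5 = False.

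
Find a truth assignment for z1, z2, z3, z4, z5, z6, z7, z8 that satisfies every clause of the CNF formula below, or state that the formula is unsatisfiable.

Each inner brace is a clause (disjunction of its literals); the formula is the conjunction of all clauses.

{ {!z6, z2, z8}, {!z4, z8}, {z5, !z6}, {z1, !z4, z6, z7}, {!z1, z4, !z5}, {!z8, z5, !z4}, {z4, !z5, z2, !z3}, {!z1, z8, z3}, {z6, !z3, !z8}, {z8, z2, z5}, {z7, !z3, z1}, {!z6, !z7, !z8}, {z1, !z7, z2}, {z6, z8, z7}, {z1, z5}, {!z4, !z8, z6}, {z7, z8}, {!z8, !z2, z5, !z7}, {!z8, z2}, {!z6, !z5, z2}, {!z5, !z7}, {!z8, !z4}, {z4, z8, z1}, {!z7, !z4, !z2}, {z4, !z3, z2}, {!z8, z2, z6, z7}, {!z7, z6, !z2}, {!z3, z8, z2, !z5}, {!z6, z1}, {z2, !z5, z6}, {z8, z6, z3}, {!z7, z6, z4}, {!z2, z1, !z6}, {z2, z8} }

z1=false; z2=true; z3=false; z4=false; z5=true; z6=false; z7=false; z8=true

Try z4 = false.
Try z5 = true.
(!z1) alone gives z1 = false.
(!z7) alone gives z7 = false.
(!z3) alone gives z3 = false.
(z8) alone gives z8 = true.
(z2) alone gives z2 = true.
(!z6) alone gives z6 = false.
This assignment satisfies each clause.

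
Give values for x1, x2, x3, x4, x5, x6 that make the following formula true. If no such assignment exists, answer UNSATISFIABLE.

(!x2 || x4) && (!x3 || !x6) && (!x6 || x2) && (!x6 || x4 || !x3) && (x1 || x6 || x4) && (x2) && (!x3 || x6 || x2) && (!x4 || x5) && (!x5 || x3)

From the singleton clause (x2), x2 = true.
From the singleton clause (x4), x4 = true.
From the singleton clause (x5), x5 = true.
From the singleton clause (x3), x3 = true.
From the singleton clause (!x6), x6 = false.
Every clause is now satisfied; x1 is unconstrained.

x1=false; x2=true; x3=true; x4=true; x5=true; x6=false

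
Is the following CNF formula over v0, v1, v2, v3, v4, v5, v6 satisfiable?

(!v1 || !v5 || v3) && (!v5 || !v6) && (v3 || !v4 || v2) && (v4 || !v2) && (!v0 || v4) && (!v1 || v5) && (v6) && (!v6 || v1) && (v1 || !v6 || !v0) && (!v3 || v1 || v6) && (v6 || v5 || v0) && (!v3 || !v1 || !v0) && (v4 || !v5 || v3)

No, unsatisfiable

(v6) alone gives v6 = true.
(!v5) alone gives v5 = false.
(!v1) alone gives v1 = false.
Now (v1) is unsatisfied and unit — conflict.
No assignment satisfies every clause.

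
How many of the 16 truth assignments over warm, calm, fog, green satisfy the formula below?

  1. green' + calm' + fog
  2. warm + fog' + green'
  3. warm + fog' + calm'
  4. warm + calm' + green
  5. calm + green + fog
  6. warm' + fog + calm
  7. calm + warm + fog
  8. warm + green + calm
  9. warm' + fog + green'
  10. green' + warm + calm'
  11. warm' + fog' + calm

3

There are 2^4 = 16 truth assignments over (warm, calm, fog, green).
Split on calm. With calm = 1, the clauses containing calm are satisfied and calm' drops from the rest; 3 of the 2^3 = 8 assignments to the other variables satisfy what remains.
With calm = 0, by the same count on the reduced clause set, 0 assignments work.
(One model: warm=T, calm=T, fog=F, green=F.)
Total: 3 + 0 = 3.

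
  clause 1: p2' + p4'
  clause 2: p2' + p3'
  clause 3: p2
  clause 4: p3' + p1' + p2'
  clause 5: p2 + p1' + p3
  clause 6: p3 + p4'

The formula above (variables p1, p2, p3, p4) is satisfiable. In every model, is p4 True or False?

Suppose p4 = 1.
(p2') alone gives p2 = 0.
That conflicts with the unit clause (p2).
So every satisfying assignment has p4 = False.

False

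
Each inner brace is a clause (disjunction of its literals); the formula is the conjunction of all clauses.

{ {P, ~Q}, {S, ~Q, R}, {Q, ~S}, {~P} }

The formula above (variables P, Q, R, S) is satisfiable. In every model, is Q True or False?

Suppose Q = 1.
From the singleton clause (P), P = 1.
But (~P) is also a unit clause — contradiction.
So every satisfying assignment has Q = False.

False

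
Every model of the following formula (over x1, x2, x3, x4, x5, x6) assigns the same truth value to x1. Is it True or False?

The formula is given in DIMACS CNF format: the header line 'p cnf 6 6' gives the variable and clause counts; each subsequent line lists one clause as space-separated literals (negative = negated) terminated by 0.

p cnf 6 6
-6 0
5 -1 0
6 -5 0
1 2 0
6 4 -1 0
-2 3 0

Suppose x1 = True.
From the singleton clause (¬x6), x6 = False.
From the singleton clause (x5), x5 = True.
But (¬x5) is also a unit clause — contradiction.
So every satisfying assignment has x1 = False.

False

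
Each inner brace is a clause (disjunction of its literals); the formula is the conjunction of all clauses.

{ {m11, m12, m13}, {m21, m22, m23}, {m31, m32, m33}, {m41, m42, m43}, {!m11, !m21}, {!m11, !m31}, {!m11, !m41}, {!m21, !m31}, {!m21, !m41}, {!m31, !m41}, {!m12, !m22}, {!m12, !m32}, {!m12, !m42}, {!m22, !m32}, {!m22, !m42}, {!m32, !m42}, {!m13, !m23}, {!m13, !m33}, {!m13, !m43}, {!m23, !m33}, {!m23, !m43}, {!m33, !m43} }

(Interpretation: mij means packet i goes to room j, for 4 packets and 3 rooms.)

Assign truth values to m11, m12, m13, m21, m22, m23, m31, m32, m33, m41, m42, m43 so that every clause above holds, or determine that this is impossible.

Try m11 = false.
Try m12 = true.
From the singleton clause (!m22), m22 = false.
From the singleton clause (!m32), m32 = false.
From the singleton clause (!m42), m42 = false.
Try m21 = true.
From the singleton clause (!m31), m31 = false.
From the singleton clause (m33), m33 = true.
From the singleton clause (!m41), m41 = false.
From the singleton clause (m43), m43 = true.
But (!m43) is also a unit clause — contradiction.
Undo m21 and try m21 = false.
From the singleton clause (m23), m23 = true.
From the singleton clause (!m13), m13 = false.
From the singleton clause (!m33), m33 = false.
From the singleton clause (m31), m31 = true.
From the singleton clause (!m41), m41 = false.
From the singleton clause (m43), m43 = true.
But (!m43) is also a unit clause — contradiction.
Neither m21 = true nor m21 = false works.
Undo m12 and try m12 = false.
From the singleton clause (m13), m13 = true.
From the singleton clause (!m23), m23 = false.
From the singleton clause (!m33), m33 = false.
From the singleton clause (!m43), m43 = false.
Try m21 = true.
From the singleton clause (!m31), m31 = false.
From the singleton clause (m32), m32 = true.
From the singleton clause (!m41), m41 = false.
From the singleton clause (m42), m42 = true.
But (!m42) is also a unit clause — contradiction.
Undo m21 and try m21 = false.
From the singleton clause (m22), m22 = true.
From the singleton clause (!m32), m32 = false.
From the singleton clause (m31), m31 = true.
From the singleton clause (!m41), m41 = false.
From the singleton clause (m42), m42 = true.
But (!m42) is also a unit clause — contradiction.
Neither m21 = true nor m21 = false works.
Neither m12 = true nor m12 = false works.
Undo m11 and try m11 = true.
From the singleton clause (!m21), m21 = false.
From the singleton clause (!m31), m31 = false.
From the singleton clause (!m41), m41 = false.
Try m22 = true.
From the singleton clause (!m12), m12 = false.
From the singleton clause (!m32), m32 = false.
From the singleton clause (m33), m33 = true.
From the singleton clause (!m42), m42 = false.
From the singleton clause (m43), m43 = true.
But (!m43) is also a unit clause — contradiction.
Undo m22 and try m22 = false.
From the singleton clause (m23), m23 = true.
From the singleton clause (!m13), m13 = false.
From the singleton clause (!m33), m33 = false.
From the singleton clause (m32), m32 = true.
From the singleton clause (!m12), m12 = false.
From the singleton clause (!m42), m42 = false.
From the singleton clause (m43), m43 = true.
But (!m43) is also a unit clause — contradiction.
Neither m22 = true nor m22 = false works.
Neither m11 = true nor m11 = false works.

UNSATISFIABLE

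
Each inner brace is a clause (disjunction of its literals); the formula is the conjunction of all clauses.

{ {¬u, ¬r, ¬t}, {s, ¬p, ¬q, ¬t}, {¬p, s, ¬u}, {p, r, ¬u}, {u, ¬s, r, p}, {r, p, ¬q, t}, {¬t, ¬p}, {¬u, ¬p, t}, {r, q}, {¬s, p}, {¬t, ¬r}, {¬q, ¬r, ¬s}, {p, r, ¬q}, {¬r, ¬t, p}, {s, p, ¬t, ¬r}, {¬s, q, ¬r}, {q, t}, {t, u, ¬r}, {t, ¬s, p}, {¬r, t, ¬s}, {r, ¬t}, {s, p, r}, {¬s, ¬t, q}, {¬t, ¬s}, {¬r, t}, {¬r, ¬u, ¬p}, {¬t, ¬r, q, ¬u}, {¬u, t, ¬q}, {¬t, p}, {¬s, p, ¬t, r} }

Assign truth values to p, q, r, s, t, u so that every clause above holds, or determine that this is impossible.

Branch on t: set t = False.
(q) alone gives q = True.
(¬r) alone gives r = False.
(p) alone gives p = True.
(¬u) alone gives u = False.
Every clause is now satisfied; s is unconstrained.

p ↦ True; q ↦ True; r ↦ False; s ↦ True; t ↦ False; u ↦ False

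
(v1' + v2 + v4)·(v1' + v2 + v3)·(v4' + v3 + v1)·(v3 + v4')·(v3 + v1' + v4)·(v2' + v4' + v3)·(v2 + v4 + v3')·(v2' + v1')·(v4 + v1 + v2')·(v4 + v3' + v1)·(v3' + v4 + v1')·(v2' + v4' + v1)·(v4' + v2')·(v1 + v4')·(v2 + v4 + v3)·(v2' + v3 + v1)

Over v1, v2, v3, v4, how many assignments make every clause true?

1

There are 2^4 = 16 truth assignments over (v1, v2, v3, v4).
Check each against the 16 clauses (columns in the order v1, v2, v3, v4):
  F F F F  ✗ fails (v2 + v4 + v3)
  F F F T  ✗ fails (v4' + v3 + v1)
  F F T F  ✗ fails (v2 + v4 + v3')
  F F T T  ✗ fails (v1 + v4')
  F T F F  ✗ fails (v4 + v1 + v2')
  F T F T  ✗ fails (v4' + v3 + v1)
  F T T F  ✗ fails (v4 + v1 + v2')
  F T T T  ✗ fails (v2' + v4' + v1)
  T F F F  ✗ fails (v1' + v2 + v4)
  T F F T  ✗ fails (v1' + v2 + v3)
  T F T F  ✗ fails (v1' + v2 + v4)
  T F T T  ✓ satisfies all
  T T F F  ✗ fails (v3 + v1' + v4)
  T T F T  ✗ fails (v3 + v4')
  T T T F  ✗ fails (v2' + v1')
  T T T T  ✗ fails (v2' + v1')
1 of the 16 rows is a model.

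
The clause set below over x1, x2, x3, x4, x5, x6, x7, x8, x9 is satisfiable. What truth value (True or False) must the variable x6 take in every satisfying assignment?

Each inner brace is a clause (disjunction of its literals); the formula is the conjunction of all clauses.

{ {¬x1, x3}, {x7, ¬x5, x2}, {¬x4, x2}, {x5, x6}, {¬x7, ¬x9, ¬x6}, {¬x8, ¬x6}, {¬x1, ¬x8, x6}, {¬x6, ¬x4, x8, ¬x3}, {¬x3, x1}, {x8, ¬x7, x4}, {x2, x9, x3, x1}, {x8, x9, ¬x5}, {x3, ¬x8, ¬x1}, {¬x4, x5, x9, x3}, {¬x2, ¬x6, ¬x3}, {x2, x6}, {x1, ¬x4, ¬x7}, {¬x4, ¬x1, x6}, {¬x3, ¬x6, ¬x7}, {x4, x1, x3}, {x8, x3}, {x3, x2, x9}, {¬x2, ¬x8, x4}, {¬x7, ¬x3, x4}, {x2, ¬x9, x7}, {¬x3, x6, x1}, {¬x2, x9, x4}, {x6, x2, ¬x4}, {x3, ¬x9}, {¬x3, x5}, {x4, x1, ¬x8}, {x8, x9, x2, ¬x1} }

False

Suppose x6 = True.
The clause (¬x8) is unit, so x8 = False.
The clause (x3) is unit, so x3 = True.
The clause (¬x4) is unit, so x4 = False.
The clause (x1) is unit, so x1 = True.
The clause (¬x7) is unit, so x7 = False.
The clause (¬x2) is unit, so x2 = False.
The clause (¬x5) is unit, so x5 = False.
Now (x5) is unsatisfied and unit — conflict.
So every satisfying assignment has x6 = False.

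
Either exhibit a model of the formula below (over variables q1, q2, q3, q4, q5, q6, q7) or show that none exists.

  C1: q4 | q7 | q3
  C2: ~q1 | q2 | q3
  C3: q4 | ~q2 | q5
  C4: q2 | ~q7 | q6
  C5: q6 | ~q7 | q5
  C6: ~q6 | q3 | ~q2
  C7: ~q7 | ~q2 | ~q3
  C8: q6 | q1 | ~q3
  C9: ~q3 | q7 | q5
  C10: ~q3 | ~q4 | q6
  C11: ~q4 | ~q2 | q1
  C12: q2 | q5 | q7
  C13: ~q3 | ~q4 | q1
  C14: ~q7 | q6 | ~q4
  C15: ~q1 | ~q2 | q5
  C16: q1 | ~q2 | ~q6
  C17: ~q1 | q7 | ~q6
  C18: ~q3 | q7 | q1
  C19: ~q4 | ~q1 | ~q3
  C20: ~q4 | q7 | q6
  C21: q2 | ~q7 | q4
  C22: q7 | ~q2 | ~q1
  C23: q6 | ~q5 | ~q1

Branch on q4: set q4 = 0.
Branch on q7: set q7 = 1.
From the singleton clause (q2), q2 = 1.
From the singleton clause (q5), q5 = 1.
From the singleton clause (~q3), q3 = 0.
From the singleton clause (~q6), q6 = 0.
From the singleton clause (~q1), q1 = 0.
This assignment satisfies each clause.

q1=0, q2=1, q3=0, q4=0, q5=1, q6=0, q7=1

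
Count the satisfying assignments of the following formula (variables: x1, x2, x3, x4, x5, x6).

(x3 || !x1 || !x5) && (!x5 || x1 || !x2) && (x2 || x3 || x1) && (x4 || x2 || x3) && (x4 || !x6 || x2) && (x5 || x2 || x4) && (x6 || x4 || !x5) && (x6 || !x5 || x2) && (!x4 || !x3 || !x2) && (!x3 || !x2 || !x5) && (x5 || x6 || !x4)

There are 2^6 = 64 truth assignments over (x1, x2, x3, x4, x5, x6).
Split on x1. With x1 = true, the clauses containing x1 are satisfied and !x1 drops from the rest; 8 of the 2^5 = 32 assignments to the other variables satisfy what remains.
With x1 = false, by the same count on the reduced clause set, 7 assignments work.
(One model: x1=F, x2=F, x3=T, x4=T, x5=F, x6=T.)
Total: 8 + 7 = 15.

15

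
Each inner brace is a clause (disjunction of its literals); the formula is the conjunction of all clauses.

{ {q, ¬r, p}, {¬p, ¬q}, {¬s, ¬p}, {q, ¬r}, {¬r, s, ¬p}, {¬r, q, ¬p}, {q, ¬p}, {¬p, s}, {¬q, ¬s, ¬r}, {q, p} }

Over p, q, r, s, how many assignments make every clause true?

3

There are 2^4 = 16 truth assignments over (p, q, r, s).
Check each against the 10 clauses (columns in the order p, q, r, s):
  F F F F  ✗ fails (q ∨ p)
  F F F T  ✗ fails (q ∨ p)
  F F T F  ✗ fails (q ∨ ¬r ∨ p)
  F F T T  ✗ fails (q ∨ ¬r ∨ p)
  F T F F  ✓ satisfies all
  F T F T  ✓ satisfies all
  F T T F  ✓ satisfies all
  F T T T  ✗ fails (¬q ∨ ¬s ∨ ¬r)
  T F F F  ✗ fails (q ∨ ¬p)
  T F F T  ✗ fails (¬s ∨ ¬p)
  T F T F  ✗ fails (q ∨ ¬r)
  T F T T  ✗ fails (¬s ∨ ¬p)
  T T F F  ✗ fails (¬p ∨ ¬q)
  T T F T  ✗ fails (¬p ∨ ¬q)
  T T T F  ✗ fails (¬p ∨ ¬q)
  T T T T  ✗ fails (¬p ∨ ¬q)
3 of the 16 rows are models.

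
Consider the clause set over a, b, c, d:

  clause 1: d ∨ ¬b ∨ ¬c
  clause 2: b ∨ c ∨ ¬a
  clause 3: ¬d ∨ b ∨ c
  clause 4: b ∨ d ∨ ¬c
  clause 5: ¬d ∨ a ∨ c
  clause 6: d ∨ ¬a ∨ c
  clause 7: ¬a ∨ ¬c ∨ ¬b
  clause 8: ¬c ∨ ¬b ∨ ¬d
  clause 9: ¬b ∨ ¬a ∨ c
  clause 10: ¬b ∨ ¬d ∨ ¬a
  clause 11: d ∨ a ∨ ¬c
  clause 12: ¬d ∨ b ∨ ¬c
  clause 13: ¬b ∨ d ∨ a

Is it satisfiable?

Try d = False.
Try b = False.
Unit clause (¬c) forces c = False.
Unit clause (¬a) forces a = False.
All clauses are satisfied.
A satisfying assignment: a=False; b=False; c=False; d=False.

Yes, satisfiable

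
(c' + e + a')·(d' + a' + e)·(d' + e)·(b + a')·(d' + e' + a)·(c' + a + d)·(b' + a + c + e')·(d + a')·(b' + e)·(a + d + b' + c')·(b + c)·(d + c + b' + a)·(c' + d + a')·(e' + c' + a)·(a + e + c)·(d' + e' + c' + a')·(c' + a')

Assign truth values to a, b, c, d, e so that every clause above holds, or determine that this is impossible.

a: 1, b: 1, c: 0, d: 1, e: 1

Branch on d: set d = 1.
(e) alone gives e = 1.
(a) alone gives a = 1.
(b) alone gives b = 1.
(c') alone gives c = 0.
This assignment satisfies each clause.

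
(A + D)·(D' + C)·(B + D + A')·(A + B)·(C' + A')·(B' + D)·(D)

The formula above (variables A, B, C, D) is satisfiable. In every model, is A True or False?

False

Suppose A = 1.
Unit clause (C') forces C = 0.
Unit clause (D') forces D = 0.
That conflicts with the unit clause (D).
So every satisfying assignment has A = False.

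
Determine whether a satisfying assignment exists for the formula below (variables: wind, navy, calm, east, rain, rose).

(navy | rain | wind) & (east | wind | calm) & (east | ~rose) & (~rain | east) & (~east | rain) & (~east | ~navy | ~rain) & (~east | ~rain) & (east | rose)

Try east = 1.
(rain) alone gives rain = 1.
Now (~rain) is unsatisfied and unit — conflict.
That branch fails; take east = 0 instead.
(~rose) alone gives rose = 0.
Now (rose) is unsatisfied and unit — conflict.
Either choice for east ends in contradiction.
No assignment satisfies every clause.

No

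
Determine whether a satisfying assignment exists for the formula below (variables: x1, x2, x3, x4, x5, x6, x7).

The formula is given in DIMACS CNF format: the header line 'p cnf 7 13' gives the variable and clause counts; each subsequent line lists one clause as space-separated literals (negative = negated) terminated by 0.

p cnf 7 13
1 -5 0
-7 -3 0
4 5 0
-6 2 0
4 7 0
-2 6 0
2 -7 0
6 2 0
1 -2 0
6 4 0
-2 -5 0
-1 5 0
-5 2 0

No

Case x1 = True:
From the singleton clause (x5), x5 = True.
From the singleton clause (¬x2), x2 = False.
Now (x2) is unsatisfied and unit — conflict.
Undo x1 and try x1 = False.
From the singleton clause (¬x5), x5 = False.
From the singleton clause (x4), x4 = True.
From the singleton clause (¬x2), x2 = False.
From the singleton clause (¬x6), x6 = False.
Now (x6) is unsatisfied and unit — conflict.
Either choice for x1 ends in contradiction.
No assignment satisfies every clause.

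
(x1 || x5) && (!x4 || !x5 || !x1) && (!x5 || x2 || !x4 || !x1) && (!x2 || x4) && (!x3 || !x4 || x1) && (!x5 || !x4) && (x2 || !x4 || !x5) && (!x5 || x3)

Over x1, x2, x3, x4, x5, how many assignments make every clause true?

8

There are 2^5 = 32 truth assignments over (x1, x2, x3, x4, x5).
Split on x1. With x1 = true, the clauses containing x1 are satisfied and !x1 drops from the rest; 7 of the 2^4 = 16 assignments to the other variables satisfy what remains.
With x1 = false, by the same count on the reduced clause set, 1 assignment works.
(One model: x1=F, x2=F, x3=T, x4=F, x5=T.)
Total: 7 + 1 = 8.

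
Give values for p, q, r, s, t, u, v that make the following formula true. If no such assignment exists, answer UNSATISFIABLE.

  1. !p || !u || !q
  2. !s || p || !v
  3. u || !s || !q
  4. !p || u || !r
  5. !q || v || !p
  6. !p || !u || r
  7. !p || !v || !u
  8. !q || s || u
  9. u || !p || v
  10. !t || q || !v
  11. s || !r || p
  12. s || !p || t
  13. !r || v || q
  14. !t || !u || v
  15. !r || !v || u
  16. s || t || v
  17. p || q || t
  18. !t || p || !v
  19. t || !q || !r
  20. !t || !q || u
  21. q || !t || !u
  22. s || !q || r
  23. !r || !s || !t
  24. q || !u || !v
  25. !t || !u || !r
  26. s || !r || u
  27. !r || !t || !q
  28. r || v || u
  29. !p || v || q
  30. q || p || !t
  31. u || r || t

p ↦ false,  q ↦ true,  r ↦ false,  s ↦ true,  t ↦ false,  u ↦ true,  v ↦ false

Suppose p = false.
Suppose s = true.
Unit clause (!v) forces v = false.
Suppose u = true.
Unit clause (!t) forces t = false.
Unit clause (q) forces q = true.
Unit clause (!r) forces r = false.
Every clause now holds.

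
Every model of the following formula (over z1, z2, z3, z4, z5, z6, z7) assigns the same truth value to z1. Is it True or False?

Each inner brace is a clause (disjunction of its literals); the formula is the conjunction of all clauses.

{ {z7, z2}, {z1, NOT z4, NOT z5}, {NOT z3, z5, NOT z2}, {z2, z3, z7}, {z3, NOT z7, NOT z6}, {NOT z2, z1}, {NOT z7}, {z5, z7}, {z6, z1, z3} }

True

Suppose z1 = false.
The clause (NOT z2) is unit, so z2 = false.
The clause (z7) is unit, so z7 = true.
That conflicts with the unit clause (NOT z7).
So every satisfying assignment has z1 = True.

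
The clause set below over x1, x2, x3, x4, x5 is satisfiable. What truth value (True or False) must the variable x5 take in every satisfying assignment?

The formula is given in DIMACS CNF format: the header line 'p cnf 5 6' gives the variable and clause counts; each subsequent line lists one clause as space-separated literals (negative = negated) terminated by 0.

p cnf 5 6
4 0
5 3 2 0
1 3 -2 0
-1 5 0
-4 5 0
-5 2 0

True

Suppose x5 = False.
Unit clause (x4) forces x4 = True.
Now (¬x4) is unsatisfied and unit — conflict.
So every satisfying assignment has x5 = True.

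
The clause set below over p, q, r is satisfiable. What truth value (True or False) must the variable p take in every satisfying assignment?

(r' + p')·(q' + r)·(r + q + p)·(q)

Suppose p = 1.
Unit clause (r') forces r = 0.
Unit clause (q') forces q = 0.
That conflicts with the unit clause (q).
So every satisfying assignment has p = False.

False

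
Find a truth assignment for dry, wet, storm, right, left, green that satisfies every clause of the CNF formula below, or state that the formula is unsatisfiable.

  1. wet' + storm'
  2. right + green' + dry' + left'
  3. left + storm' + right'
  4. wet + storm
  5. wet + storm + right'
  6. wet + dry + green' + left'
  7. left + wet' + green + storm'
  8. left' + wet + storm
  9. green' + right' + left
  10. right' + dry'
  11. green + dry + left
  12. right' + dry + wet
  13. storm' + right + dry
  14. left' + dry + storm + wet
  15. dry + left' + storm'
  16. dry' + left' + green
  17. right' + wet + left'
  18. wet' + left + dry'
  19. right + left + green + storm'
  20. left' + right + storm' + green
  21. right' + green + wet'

dry=0; wet=1; storm=0; right=0; left=1; green=1

Branch on wet: set wet = 1.
(storm') alone gives storm = 0.
Branch on right: set right = 0.
Branch on left: set left = 1.
Branch on green: set green = 1.
(dry') alone gives dry = 0.
This assignment satisfies each clause.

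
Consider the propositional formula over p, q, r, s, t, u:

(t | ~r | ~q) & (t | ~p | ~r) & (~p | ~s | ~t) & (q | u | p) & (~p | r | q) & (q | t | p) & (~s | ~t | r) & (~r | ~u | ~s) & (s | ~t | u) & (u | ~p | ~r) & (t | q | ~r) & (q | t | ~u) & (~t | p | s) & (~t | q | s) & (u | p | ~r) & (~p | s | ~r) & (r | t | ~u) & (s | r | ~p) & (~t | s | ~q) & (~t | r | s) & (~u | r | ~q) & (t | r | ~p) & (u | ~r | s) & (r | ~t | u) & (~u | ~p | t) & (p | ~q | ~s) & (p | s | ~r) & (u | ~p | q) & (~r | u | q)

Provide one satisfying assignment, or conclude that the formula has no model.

p ↦ 0; q ↦ 1; r ↦ 0; s ↦ 0; t ↦ 0; u ↦ 0

Suppose t = 0.
Suppose r = 0.
(~u) alone gives u = 0.
(~p) alone gives p = 0.
(q) alone gives q = 1.
(~s) alone gives s = 0.
This assignment satisfies each clause.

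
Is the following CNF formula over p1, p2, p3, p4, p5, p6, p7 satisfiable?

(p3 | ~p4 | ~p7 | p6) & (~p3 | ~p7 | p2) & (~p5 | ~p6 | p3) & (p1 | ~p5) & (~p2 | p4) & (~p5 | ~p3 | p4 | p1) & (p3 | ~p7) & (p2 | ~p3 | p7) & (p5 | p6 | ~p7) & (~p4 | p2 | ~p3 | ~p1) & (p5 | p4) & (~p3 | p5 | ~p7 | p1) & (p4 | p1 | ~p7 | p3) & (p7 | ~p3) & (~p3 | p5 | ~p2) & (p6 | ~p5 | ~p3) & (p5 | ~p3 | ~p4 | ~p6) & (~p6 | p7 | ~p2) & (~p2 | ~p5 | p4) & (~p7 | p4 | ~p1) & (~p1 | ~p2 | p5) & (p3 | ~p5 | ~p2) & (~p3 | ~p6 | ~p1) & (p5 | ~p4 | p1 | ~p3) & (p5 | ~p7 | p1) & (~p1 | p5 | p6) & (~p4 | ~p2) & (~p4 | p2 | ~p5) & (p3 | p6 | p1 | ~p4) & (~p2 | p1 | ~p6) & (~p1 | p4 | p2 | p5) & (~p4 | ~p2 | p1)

Yes, satisfiable

Branch on p1: set p1 = 0.
Unit clause (~p5) forces p5 = 0.
Unit clause (p4) forces p4 = 1.
Unit clause (~p3) forces p3 = 0.
Unit clause (~p7) forces p7 = 0.
Unit clause (~p2) forces p2 = 0.
Unit clause (p6) forces p6 = 1.
This assignment satisfies each clause.
A satisfying assignment: p1=0; p2=0; p3=0; p4=1; p5=0; p6=1; p7=0.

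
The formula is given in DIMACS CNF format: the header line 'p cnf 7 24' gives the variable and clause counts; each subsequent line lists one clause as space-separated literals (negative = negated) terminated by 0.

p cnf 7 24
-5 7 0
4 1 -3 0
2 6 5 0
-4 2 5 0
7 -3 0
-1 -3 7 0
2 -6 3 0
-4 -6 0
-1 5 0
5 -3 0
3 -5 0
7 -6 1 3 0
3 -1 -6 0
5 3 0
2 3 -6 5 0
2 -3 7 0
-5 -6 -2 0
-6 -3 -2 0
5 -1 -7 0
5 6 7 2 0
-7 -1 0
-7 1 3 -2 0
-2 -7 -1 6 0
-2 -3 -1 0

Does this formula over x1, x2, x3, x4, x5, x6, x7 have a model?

Try x5 = True.
From the singleton clause (x7), x7 = True.
From the singleton clause (x3), x3 = True.
From the singleton clause (¬x1), x1 = False.
From the singleton clause (x4), x4 = True.
From the singleton clause (¬x6), x6 = False.
All clauses hold; x2 can take either value.
A satisfying assignment: x1 ↦ False,  x2 ↦ True,  x3 ↦ True,  x4 ↦ True,  x5 ↦ True,  x6 ↦ False,  x7 ↦ True.

Yes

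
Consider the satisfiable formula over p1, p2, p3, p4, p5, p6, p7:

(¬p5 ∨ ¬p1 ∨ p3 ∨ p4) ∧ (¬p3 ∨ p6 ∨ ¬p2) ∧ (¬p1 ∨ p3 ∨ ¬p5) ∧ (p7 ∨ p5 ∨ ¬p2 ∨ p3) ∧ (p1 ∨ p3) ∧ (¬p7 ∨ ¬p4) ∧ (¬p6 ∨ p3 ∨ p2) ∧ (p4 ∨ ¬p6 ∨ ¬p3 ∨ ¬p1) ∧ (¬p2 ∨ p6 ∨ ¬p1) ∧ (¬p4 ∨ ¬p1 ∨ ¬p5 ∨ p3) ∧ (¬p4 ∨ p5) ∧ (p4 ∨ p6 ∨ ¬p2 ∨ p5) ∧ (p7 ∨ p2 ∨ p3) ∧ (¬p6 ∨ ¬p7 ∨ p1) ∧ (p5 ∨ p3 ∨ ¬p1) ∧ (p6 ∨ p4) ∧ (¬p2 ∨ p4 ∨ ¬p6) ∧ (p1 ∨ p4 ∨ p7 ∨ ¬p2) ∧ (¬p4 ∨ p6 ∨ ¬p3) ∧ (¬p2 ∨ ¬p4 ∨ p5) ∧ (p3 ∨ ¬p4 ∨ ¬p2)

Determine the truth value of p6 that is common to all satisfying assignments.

True

Suppose p6 = False.
Unit clause (p4) forces p4 = True.
Unit clause (¬p7) forces p7 = False.
Unit clause (p5) forces p5 = True.
Unit clause (¬p3) forces p3 = False.
Unit clause (¬p1) forces p1 = False.
That conflicts with the unit clause (p1).
So every satisfying assignment has p6 = True.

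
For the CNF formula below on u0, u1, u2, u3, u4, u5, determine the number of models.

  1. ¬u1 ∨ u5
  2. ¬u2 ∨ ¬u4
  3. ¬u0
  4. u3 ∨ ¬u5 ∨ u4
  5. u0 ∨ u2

There are 2^6 = 64 truth assignments over (u0, u1, u2, u3, u4, u5).
Split on u0. With u0 = True, the clauses containing u0 are satisfied and ¬u0 drops from the rest; 0 of the 2^5 = 32 assignments to the other variables satisfy what remains.
With u0 = False, by the same count on the reduced clause set, 4 assignments work.
Total: 0 + 4 = 4.

4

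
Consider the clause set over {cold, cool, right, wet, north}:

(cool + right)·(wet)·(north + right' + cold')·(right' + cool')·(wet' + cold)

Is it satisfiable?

Unit clause (wet) forces wet = 1.
Unit clause (cold) forces cold = 1.
Case cool = 1:
Unit clause (right') forces right = 0.
No clause remains; north is free.
A satisfying assignment: cold ↦ 1; cool ↦ 1; right ↦ 0; wet ↦ 1; north ↦ 0.

Yes, satisfiable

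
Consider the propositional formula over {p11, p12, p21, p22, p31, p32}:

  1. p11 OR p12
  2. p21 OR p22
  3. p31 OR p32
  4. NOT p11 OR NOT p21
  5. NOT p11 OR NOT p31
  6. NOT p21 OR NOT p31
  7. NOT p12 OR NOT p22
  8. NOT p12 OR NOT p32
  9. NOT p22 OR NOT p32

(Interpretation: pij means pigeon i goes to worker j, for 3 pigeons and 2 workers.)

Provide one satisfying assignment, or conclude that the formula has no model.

Case p11 = true:
(NOT p21) alone gives p21 = false.
(p22) alone gives p22 = true.
(NOT p31) alone gives p31 = false.
(p32) alone gives p32 = true.
Now (NOT p32) is unsatisfied and unit — conflict.
Backtrack on p11: now try p11 = false.
(p12) alone gives p12 = true.
(NOT p22) alone gives p22 = false.
(p21) alone gives p21 = true.
(NOT p31) alone gives p31 = false.
(p32) alone gives p32 = true.
Now (NOT p32) is unsatisfied and unit — conflict.
Neither p11 = true nor p11 = false works.

UNSATISFIABLE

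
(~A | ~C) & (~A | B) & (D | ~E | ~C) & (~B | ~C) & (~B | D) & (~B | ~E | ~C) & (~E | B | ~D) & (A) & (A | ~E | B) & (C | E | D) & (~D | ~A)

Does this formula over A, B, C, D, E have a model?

Unsatisfiable

(A) alone gives A = 1.
(~C) alone gives C = 0.
(B) alone gives B = 1.
(D) alone gives D = 1.
Now (~D) is unsatisfied and unit — conflict.
No assignment satisfies every clause.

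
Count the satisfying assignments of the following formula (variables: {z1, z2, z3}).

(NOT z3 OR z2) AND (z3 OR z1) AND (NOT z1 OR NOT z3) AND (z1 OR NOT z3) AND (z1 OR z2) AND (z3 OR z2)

There are 2^3 = 8 truth assignments over (z1, z2, z3).
Check each against the 6 clauses (columns in the order z1, z2, z3):
  F F F  ✗ fails (z3 OR z1)
  F F T  ✗ fails (NOT z3 OR z2)
  F T F  ✗ fails (z3 OR z1)
  F T T  ✗ fails (z1 OR NOT z3)
  T F F  ✗ fails (z3 OR z2)
  T F T  ✗ fails (NOT z3 OR z2)
  T T F  ✓ satisfies all
  T T T  ✗ fails (NOT z1 OR NOT z3)
1 of the 8 rows is a model.

1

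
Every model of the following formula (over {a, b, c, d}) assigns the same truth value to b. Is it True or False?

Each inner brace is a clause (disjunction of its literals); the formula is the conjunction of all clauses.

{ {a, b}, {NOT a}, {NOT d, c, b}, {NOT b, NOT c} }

Suppose b = false.
The clause (a) is unit, so a = true.
That conflicts with the unit clause (NOT a).
So every satisfying assignment has b = True.

True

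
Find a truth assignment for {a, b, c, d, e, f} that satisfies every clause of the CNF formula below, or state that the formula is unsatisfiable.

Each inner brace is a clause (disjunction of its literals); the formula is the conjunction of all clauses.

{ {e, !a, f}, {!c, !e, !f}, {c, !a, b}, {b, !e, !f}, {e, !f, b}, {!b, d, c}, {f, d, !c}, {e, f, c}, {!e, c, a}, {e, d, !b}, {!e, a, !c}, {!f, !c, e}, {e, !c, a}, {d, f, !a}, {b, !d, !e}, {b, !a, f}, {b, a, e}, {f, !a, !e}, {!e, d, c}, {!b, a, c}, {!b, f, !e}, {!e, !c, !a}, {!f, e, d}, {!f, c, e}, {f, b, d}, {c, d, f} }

Case e = true:
Case c = false:
From the singleton clause (a), a = true.
From the singleton clause (b), b = true.
From the singleton clause (d), d = true.
From the singleton clause (f), f = true.
Every clause now holds.

a: true; b: true; c: false; d: true; e: true; f: true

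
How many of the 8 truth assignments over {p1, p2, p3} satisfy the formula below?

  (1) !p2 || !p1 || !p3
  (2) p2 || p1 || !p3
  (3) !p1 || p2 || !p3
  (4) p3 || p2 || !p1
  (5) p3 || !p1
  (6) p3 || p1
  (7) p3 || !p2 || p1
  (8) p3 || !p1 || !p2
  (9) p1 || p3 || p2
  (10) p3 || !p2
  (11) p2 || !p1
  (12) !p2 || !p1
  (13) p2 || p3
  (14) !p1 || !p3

1

There are 2^3 = 8 truth assignments over (p1, p2, p3).
Check each against the 14 clauses (columns in the order p1, p2, p3):
  F F F  ✗ fails (p3 || p1)
  F F T  ✗ fails (p2 || p1 || !p3)
  F T F  ✗ fails (p3 || p1)
  F T T  ✓ satisfies all
  T F F  ✗ fails (p3 || p2 || !p1)
  T F T  ✗ fails (!p1 || p2 || !p3)
  T T F  ✗ fails (p3 || !p1)
  T T T  ✗ fails (!p2 || !p1 || !p3)
1 of the 8 rows is a model.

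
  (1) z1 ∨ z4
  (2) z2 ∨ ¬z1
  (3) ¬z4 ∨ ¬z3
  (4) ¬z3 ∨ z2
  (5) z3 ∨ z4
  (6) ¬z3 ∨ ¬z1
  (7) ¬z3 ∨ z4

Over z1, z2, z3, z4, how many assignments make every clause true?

There are 2^4 = 16 truth assignments over (z1, z2, z3, z4).
Check each against the 7 clauses (columns in the order z1, z2, z3, z4):
  F F F F  ✗ fails (z1 ∨ z4)
  F F F T  ✓ satisfies all
  F F T F  ✗ fails (z1 ∨ z4)
  F F T T  ✗ fails (¬z4 ∨ ¬z3)
  F T F F  ✗ fails (z1 ∨ z4)
  F T F T  ✓ satisfies all
  F T T F  ✗ fails (z1 ∨ z4)
  F T T T  ✗ fails (¬z4 ∨ ¬z3)
  T F F F  ✗ fails (z2 ∨ ¬z1)
  T F F T  ✗ fails (z2 ∨ ¬z1)
  T F T F  ✗ fails (z2 ∨ ¬z1)
  T F T T  ✗ fails (z2 ∨ ¬z1)
  T T F F  ✗ fails (z3 ∨ z4)
  T T F T  ✓ satisfies all
  T T T F  ✗ fails (¬z3 ∨ ¬z1)
  T T T T  ✗ fails (¬z4 ∨ ¬z3)
3 of the 16 rows are models.

3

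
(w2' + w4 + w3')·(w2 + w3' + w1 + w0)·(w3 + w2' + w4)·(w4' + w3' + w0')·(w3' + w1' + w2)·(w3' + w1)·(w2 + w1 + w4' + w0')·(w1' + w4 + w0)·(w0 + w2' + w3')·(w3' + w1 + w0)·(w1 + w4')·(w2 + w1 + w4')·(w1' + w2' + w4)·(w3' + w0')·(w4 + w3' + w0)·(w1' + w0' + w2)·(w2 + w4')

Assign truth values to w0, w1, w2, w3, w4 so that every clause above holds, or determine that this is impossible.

w0: 1; w1: 1; w2: 1; w3: 0; w4: 1

Try w3 = 0.
Try w2 = 1.
From the singleton clause (w4), w4 = 1.
From the singleton clause (w1), w1 = 1.
Every clause is now satisfied; w0 is unconstrained.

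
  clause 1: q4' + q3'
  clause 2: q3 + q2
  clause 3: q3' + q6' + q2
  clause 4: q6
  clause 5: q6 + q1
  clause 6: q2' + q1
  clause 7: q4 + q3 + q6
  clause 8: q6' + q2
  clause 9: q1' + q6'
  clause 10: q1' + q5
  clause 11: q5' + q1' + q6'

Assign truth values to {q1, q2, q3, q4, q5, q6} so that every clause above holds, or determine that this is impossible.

From the singleton clause (q6), q6 = 1.
From the singleton clause (q2), q2 = 1.
From the singleton clause (q1), q1 = 1.
But (q1') is also a unit clause — contradiction.

UNSATISFIABLE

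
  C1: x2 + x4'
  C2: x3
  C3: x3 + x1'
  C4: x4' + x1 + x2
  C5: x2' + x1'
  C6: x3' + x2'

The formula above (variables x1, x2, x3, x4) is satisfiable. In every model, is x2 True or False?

Suppose x2 = 1.
The clause (x3) is unit, so x3 = 1.
But (x3') is also a unit clause — contradiction.
So every satisfying assignment has x2 = False.

False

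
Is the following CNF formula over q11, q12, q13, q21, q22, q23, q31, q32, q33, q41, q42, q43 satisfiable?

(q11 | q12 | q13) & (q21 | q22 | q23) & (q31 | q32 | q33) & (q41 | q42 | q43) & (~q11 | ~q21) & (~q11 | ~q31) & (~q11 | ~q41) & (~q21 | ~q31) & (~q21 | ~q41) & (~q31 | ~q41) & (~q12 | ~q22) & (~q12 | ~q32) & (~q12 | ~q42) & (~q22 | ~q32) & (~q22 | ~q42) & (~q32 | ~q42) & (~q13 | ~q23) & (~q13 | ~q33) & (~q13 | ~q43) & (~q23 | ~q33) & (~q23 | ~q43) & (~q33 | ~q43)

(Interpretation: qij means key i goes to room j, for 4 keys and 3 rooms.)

Case q11 = 0:
Case q12 = 1:
(~q22) alone gives q22 = 0.
(~q32) alone gives q32 = 0.
(~q42) alone gives q42 = 0.
Case q21 = 1:
(~q31) alone gives q31 = 0.
(q33) alone gives q33 = 1.
(~q41) alone gives q41 = 0.
(q43) alone gives q43 = 1.
That conflicts with the unit clause (~q43).
Backtrack on q21: now try q21 = 0.
(q23) alone gives q23 = 1.
(~q13) alone gives q13 = 0.
(~q33) alone gives q33 = 0.
(q31) alone gives q31 = 1.
(~q41) alone gives q41 = 0.
(q43) alone gives q43 = 1.
That conflicts with the unit clause (~q43).
Neither q21 = 1 nor q21 = 0 works.
Backtrack on q12: now try q12 = 0.
(q13) alone gives q13 = 1.
(~q23) alone gives q23 = 0.
(~q33) alone gives q33 = 0.
(~q43) alone gives q43 = 0.
Case q21 = 1:
(~q31) alone gives q31 = 0.
(q32) alone gives q32 = 1.
(~q41) alone gives q41 = 0.
(q42) alone gives q42 = 1.
That conflicts with the unit clause (~q42).
Backtrack on q21: now try q21 = 0.
(q22) alone gives q22 = 1.
(~q32) alone gives q32 = 0.
(q31) alone gives q31 = 1.
(~q41) alone gives q41 = 0.
(q42) alone gives q42 = 1.
That conflicts with the unit clause (~q42).
Neither q21 = 1 nor q21 = 0 works.
Neither q12 = 1 nor q12 = 0 works.
Backtrack on q11: now try q11 = 1.
(~q21) alone gives q21 = 0.
(~q31) alone gives q31 = 0.
(~q41) alone gives q41 = 0.
Case q22 = 1:
(~q12) alone gives q12 = 0.
(~q32) alone gives q32 = 0.
(q33) alone gives q33 = 1.
(~q42) alone gives q42 = 0.
(q43) alone gives q43 = 1.
That conflicts with the unit clause (~q43).
Backtrack on q22: now try q22 = 0.
(q23) alone gives q23 = 1.
(~q13) alone gives q13 = 0.
(~q33) alone gives q33 = 0.
(q32) alone gives q32 = 1.
(~q12) alone gives q12 = 0.
(~q42) alone gives q42 = 0.
(q43) alone gives q43 = 1.
That conflicts with the unit clause (~q43).
Neither q22 = 1 nor q22 = 0 works.
Neither q11 = 1 nor q11 = 0 works.
No assignment satisfies every clause.

No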